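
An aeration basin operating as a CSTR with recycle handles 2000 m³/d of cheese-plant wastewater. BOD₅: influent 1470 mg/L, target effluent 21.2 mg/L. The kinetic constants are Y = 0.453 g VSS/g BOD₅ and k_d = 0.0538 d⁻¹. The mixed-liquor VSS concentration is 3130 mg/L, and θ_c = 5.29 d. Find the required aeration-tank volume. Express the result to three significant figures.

V ≈ 1730 m³

Steady-state biomass mass balance: V·X·(1 + k_d·θ_c) = Y·Q·(S₀ − S)·θ_c, so V = 0.453 × 2000 × (1470 − 21.2) × 5.29 / [3130 × (1 + 0.0538 × 5.29)] = 6.94×10^6 / 4021 = 1727 m³.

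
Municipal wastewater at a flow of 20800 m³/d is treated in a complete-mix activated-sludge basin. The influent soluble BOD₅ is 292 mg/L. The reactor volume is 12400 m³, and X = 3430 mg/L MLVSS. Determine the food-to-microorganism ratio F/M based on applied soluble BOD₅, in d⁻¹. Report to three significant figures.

F/M ≈ 0.143 d⁻¹

F/M = Q·S₀ / (V·X) = 20800 × 292 / (12400 × 3430) = 0.1428 g soluble BOD₅·(g VSS·d)⁻¹.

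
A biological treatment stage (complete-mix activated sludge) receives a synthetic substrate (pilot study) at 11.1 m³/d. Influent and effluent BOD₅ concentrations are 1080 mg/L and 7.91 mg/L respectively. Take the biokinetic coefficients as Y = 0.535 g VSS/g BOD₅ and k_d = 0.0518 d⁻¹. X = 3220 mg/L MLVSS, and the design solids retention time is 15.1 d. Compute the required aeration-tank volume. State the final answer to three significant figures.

V ≈ 16.8 m³

Rearranging the biomass balance for a CMAS with decay, V = Y·Q·ΔS·θ_c / [X·(1+k_d θ_c)] = 0.535 × 11.1 × (1080 − 7.91) × 15.1 / [3220 × (1 + 0.0518 × 15.1)] = 9.61×10^4 / 5739 = 16.75 m³.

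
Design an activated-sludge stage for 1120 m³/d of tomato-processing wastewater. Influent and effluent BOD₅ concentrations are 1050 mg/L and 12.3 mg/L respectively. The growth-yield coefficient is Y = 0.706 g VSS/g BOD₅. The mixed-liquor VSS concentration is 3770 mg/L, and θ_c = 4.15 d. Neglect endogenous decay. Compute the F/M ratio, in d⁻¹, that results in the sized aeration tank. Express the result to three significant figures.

With k_d = 0 the design equation reduces to V = Y Q (S₀−S) θ_c / X = 0.706 × 1120 × (1050 − 12.3) × 4.15 / 3770 = 903.2 m³.
F/M = applied load / biomass = Q·S₀/(V·X) = 1120 × 1050 / (903.2 × 3770) = 0.3454 d⁻¹.

F/M ≈ 0.345 d⁻¹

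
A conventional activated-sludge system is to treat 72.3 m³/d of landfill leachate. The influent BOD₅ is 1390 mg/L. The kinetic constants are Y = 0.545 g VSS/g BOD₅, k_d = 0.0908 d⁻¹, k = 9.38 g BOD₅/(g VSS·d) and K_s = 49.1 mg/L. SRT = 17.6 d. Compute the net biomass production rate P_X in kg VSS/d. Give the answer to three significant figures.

From the Monod/SRT balance for a CMAS, S = K_s·(1+k_d θ_c)/[θ_c·(Y k − k_d) − 1] = 49.1 × (1 + 0.0908 × 17.6) / [17.6 × (0.545 × 9.38 − 0.0908) − 1] = 127.6 / 87.37 = 1.460 mg/L.
Observed yield with endogenous decay: Y_obs = Y / (1 + k_d·θ_c) = 0.545 / (1 + 0.0908 × 17.6) = 0.545 / 2.598 = 0.2098 g VSS/g BOD₅.
Q·(S₀ − S) = 72.3 × (1390 − 1.46) × 10⁻³ = 100.4 kg/d removed.
Biomass produced: P_X = Y_obs·Q·ΔS = 0.2098 × 100.4 ≈ 21.06 kg VSS/d.

P_X ≈ 21.1 kg VSS/d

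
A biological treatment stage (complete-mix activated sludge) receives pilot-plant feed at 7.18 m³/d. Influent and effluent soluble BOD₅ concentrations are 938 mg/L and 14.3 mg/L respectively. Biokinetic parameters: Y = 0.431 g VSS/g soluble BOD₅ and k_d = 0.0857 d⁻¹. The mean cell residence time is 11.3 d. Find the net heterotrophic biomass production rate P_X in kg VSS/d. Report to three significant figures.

P_X ≈ 1.45 kg VSS/d

Observed yield with endogenous decay: Y_obs = Y / (1 + k_d·θ_c) = 0.431 / (1 + 0.0857 × 11.3) = 0.431 / 1.968 = 0.2190 g VSS/g soluble BOD₅.
Mass of soluble BOD₅ removed per day: Q(S₀ − S) = 7.18 × 923.7 g/m³ = 6.632 kg/d.
So the net sludge growth is P_X = 0.2190 × 6.632 = 1.452 kg VSS/d.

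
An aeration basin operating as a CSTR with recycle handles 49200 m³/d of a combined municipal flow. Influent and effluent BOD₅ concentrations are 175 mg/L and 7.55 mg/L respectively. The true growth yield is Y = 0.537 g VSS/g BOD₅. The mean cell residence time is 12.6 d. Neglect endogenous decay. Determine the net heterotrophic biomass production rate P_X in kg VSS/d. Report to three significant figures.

Since k_d ≈ 0, Y_obs = Y = 0.537 g VSS/g BOD₅.
Substrate removed = Q·(S₀ − S) = 49200 m³/d × (175 − 7.55) g/m³ = 8.24×10^6 g/d = 8239 kg/d.
So the net sludge growth is P_X = 0.5370 × 8239 = 4424 kg VSS/d.

P_X ≈ 4420 kg VSS/d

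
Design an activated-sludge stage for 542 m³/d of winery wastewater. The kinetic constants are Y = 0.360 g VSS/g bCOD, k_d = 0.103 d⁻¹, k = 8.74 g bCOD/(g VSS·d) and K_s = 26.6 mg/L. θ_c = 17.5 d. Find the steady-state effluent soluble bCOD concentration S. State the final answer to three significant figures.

S ≈ 1.43 mg/L

For a completely mixed reactor with recycle the Lawrence–McCarty relation gives S = K_s·(1 + k_d·θ_c) / [θ_c·(Y·k − k_d) − 1] = 26.6 × (1 + 0.103 × 17.5) / [17.5 × (0.360 × 8.74 − 0.103) − 1] = 74.55 / 52.26 = 1.426 mg/L.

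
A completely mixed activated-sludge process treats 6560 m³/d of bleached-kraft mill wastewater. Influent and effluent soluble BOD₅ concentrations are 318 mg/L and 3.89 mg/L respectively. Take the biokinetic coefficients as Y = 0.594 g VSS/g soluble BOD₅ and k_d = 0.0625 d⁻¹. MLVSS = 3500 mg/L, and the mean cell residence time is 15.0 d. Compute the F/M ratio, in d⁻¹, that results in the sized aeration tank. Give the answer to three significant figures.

From the SRT design equation V = Y Q (S₀−S) θ_c / [X (1 + k_d θ_c)] = 0.594 × 6560 × (318 − 3.89) × 15.0 / [3500 × (1 + 0.0625 × 15.0)] = 1.84×10^7 / 6781 = 2707 m³.
F/M = applied load / biomass = Q·S₀/(V·X) = 6560 × 318 / (2707 × 3500) = 0.2201 d⁻¹.

F/M ≈ 0.220 d⁻¹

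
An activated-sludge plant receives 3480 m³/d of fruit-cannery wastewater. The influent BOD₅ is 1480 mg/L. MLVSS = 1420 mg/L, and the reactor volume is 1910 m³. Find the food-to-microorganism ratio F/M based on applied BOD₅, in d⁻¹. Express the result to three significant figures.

F/M ≈ 1.90 d⁻¹

F/M = Q·S₀ / (V·X) = 3480 × 1480 / (1910 × 1420) = 1.899 g BOD₅·(g VSS·d)⁻¹.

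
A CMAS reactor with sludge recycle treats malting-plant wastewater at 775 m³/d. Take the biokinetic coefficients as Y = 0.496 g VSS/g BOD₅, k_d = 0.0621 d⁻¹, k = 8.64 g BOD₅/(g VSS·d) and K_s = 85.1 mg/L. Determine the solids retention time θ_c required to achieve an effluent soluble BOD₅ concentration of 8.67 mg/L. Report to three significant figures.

θ_c ≈ 2.99 d

Specific growth rate at S = 8.67 mg/L: μ = YkS/(K_s+S) = 0.496·8.64·8.67/(85.1+8.67) = 0.3962 d⁻¹.
1/θ_c = 0.3962 − 0.0621 = 0.3341 d⁻¹, so θ_c = 2.993 d.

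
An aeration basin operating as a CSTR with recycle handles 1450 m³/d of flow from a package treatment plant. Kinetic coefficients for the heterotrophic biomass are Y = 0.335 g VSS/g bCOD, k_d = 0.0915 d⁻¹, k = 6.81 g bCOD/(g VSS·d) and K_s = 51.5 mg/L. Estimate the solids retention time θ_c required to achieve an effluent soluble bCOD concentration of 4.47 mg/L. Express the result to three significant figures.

θ_c ≈ 11.0 d

Specific growth rate at S = 4.47 mg/L: μ = YkS/(K_s+S) = 0.335·6.81·4.47/(51.5+4.47) = 0.1822 d⁻¹.
Then 1/θ_c = μ − k_d = 0.1822 − 0.0915 = 0.09070 d⁻¹, giving θ_c = 11.03 d.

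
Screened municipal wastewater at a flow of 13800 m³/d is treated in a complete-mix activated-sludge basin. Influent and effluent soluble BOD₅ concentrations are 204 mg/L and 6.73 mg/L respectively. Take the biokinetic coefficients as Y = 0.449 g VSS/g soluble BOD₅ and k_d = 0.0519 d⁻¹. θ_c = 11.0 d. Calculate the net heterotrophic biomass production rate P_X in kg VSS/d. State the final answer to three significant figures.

P_X ≈ 778 kg VSS/d

The observed yield is Y_obs = Y/(1 + k_d·θ_c) = 0.449 / (1 + 0.0519 × 11.0) = 0.449 / 1.571 = 0.2858 g VSS per g soluble BOD₅ removed.
Substrate removed = Q·(S₀ − S) = 13800 m³/d × (204 − 6.73) g/m³ = 2.72×10^6 g/d = 2722 kg/d.
So the net sludge growth is P_X = 0.2858 × 2722 = 778.1 kg VSS/d.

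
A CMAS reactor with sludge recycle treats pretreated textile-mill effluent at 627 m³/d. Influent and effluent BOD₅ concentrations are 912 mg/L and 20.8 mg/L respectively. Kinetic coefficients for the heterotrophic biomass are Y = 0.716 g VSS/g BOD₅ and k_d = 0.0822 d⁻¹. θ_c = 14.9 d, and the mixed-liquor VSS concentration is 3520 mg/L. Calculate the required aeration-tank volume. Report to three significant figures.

Steady-state biomass mass balance: V·X·(1 + k_d·θ_c) = Y·Q·(S₀ − S)·θ_c, so V = 0.716 × 627 × (912 − 20.8) × 14.9 / [3520 × (1 + 0.0822 × 14.9)] = 5.96×10^6 / 7831 = 761.2 m³.

V ≈ 761 m³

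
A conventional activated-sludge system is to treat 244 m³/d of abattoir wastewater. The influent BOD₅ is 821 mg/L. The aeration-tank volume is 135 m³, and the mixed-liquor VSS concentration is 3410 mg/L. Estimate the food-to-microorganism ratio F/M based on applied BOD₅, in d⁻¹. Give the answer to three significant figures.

F/M ≈ 0.435 d⁻¹

F/M = Q·S₀ / (V·X) = 244 × 821 / (135.0 × 3410) = 0.4352 g BOD₅·(g VSS·d)⁻¹.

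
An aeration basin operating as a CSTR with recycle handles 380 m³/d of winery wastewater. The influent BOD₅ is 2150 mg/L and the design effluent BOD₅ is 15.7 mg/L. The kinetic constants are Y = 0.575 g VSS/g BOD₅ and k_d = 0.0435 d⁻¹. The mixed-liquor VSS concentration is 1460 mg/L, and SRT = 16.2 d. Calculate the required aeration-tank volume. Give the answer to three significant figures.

Rearranging the biomass balance for a CMAS with decay, V = Y·Q·ΔS·θ_c / [X·(1+k_d θ_c)] = 0.575 × 380 × (2150 − 15.7) × 16.2 / [1460 × (1 + 0.0435 × 16.2)] = 7.55×10^6 / 2489 = 3035 m³.

V ≈ 3040 m³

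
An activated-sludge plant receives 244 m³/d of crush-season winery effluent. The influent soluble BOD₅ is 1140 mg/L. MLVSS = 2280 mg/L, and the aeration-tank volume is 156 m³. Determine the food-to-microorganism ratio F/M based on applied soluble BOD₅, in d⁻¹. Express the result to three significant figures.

Food-to-microorganism ratio F/M = Q S₀ / (V X) = 244 × 1140 / (156.0 × 2280) = 0.7821 d⁻¹.

F/M ≈ 0.782 d⁻¹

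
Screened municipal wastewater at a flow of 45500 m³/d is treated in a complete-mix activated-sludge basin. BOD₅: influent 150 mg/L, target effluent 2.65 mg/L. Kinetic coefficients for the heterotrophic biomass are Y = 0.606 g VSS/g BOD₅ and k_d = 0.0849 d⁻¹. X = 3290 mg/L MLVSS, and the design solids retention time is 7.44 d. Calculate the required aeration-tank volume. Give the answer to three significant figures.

V ≈ 5630 m³

From the SRT design equation V = Y Q (S₀−S) θ_c / [X (1 + k_d θ_c)] = 0.606 × 45500 × (150 − 2.65) × 7.44 / [3290 × (1 + 0.0849 × 7.44)] = 3.02×10^7 / 5368 = 5631 m³.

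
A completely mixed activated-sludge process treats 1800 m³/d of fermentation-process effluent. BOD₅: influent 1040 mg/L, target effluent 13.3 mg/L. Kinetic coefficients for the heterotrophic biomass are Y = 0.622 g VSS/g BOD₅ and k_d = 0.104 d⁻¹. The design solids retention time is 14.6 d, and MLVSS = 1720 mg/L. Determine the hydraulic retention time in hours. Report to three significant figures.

τ ≈ 51.7 h

Rearranging the biomass balance for a CMAS with decay, V = Y·Q·ΔS·θ_c / [X·(1+k_d θ_c)] = 0.622 × 1800 × (1040 − 13.3) × 14.6 / [1720 × (1 + 0.104 × 14.6)] = 1.68×10^7 / 4332 = 3874 m³.
τ = V/Q = 3874/1800 = 2.152 d, or 51.66 h.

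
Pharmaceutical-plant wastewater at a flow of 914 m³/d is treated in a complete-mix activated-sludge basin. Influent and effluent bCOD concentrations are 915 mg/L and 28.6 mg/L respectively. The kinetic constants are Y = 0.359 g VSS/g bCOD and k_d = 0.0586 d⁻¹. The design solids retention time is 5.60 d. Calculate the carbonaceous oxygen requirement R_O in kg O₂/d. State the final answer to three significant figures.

The observed yield is Y_obs = Y/(1 + k_d·θ_c) = 0.359 / (1 + 0.0586 × 5.60) = 0.359 / 1.328 = 0.2703 g VSS per g bCOD removed.
Mass of bCOD removed per day: Q(S₀ − S) = 914 × 886.4 g/m³ = 810.2 kg/d.
Net sludge production P_X = 0.2703 × 810.2 = 219.0 kg VSS/d.
R_O = Q·ΔS − 1.42 P_X = 810.2 − 311.0 = 499.2 kg O₂/d.

R_O ≈ 499 kg O₂/d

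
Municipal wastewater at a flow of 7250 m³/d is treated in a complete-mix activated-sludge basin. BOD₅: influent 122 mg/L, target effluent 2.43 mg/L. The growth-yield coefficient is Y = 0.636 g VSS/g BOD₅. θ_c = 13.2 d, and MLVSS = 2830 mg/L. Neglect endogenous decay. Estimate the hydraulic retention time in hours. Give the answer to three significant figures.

With k_d = 0 the design equation reduces to V = Y Q (S₀−S) θ_c / X = 0.636 × 7250 × (122 − 2.43) × 13.2 / 2830 = 2572 m³.
HRT = V/Q = 2572 m³ / 7250 m³·d⁻¹ = 0.3547 d × 24 = 8.513 h.

τ ≈ 8.51 h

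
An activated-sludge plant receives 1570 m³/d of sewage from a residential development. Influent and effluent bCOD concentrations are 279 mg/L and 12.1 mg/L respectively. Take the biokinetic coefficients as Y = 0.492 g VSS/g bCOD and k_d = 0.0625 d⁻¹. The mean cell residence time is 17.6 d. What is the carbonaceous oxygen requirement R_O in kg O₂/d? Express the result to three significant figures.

R_O ≈ 280 kg O₂/d

Correct the yield for decay: Y_obs = Y/(1 + k_d θ_c) = 0.492 / (1 + 0.0625 × 17.6) = 0.492 / 2.100 = 0.2343.
Substrate removed = Q·(S₀ − S) = 1570 m³/d × (279 − 12.1) g/m³ = 4.19×10^5 g/d = 419.0 kg/d.
Net sludge production P_X = 0.2343 × 419.0 = 98.17 kg VSS/d.
R_O = Q·ΔS − 1.42 P_X = 419.0 − 139.4 = 279.6 kg O₂/d.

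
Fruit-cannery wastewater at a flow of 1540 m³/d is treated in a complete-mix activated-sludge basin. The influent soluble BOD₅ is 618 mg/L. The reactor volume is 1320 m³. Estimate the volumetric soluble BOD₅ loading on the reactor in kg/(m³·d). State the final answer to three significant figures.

Applied soluble BOD₅ load per unit volume = Q·S₀/V = (1540 × 618/1000)/1320 = 0.7210 kg soluble BOD₅·m⁻³·d⁻¹.

L_v ≈ 0.721 kg soluble BOD₅/(m³·d)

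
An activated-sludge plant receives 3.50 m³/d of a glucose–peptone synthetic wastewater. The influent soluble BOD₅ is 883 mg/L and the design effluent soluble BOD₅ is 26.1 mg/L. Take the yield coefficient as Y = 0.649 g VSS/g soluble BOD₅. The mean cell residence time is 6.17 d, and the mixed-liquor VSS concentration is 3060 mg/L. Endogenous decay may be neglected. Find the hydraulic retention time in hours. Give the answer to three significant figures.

With k_d = 0 the design equation reduces to V = Y Q (S₀−S) θ_c / X = 0.649 × 3.50 × (883 − 26.1) × 6.17 / 3060 = 3.925 m³.
HRT = V/Q = 3.925 m³ / 3.50 m³·d⁻¹ = 1.121 d × 24 = 26.91 h.

τ ≈ 26.9 h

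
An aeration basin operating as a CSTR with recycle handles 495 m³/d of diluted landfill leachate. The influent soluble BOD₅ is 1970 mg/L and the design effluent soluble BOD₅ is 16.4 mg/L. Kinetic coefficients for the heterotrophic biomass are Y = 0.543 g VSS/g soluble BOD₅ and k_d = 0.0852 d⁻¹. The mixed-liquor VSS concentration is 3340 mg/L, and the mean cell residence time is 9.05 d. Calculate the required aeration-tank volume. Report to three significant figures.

V ≈ 803 m³

Rearranging the biomass balance for a CMAS with decay, V = Y·Q·ΔS·θ_c / [X·(1+k_d θ_c)] = 0.543 × 495 × (1970 − 16.4) × 9.05 / [3340 × (1 + 0.0852 × 9.05)] = 4.75×10^6 / 5915 = 803.4 m³.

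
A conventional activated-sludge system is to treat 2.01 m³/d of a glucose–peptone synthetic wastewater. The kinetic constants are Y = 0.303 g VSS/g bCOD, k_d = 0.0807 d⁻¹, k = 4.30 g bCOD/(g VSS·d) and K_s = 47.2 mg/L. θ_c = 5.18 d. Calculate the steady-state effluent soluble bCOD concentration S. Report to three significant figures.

S ≈ 12.6 mg/L

Effluent substrate depends only on kinetics and SRT: S = K_s(1 + k_d θ_c) / [θ_c(Yk − k_d) − 1] = 47.2 × (1 + 0.0807 × 5.18) / [5.18 × (0.303 × 4.30 − 0.0807) − 1] = 66.93 / 5.331 = 12.56 mg/L.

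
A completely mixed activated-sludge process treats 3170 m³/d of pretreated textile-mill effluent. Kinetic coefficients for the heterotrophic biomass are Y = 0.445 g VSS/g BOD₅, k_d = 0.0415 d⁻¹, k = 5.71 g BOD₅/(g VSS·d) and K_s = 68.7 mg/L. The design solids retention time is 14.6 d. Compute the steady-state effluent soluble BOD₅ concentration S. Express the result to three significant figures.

Effluent substrate depends only on kinetics and SRT: S = K_s(1 + k_d θ_c) / [θ_c(Yk − k_d) − 1] = 68.7 × (1 + 0.0415 × 14.6) / [14.6 × (0.445 × 5.71 − 0.0415) − 1] = 110.3 / 35.49 = 3.108 mg/L.

S ≈ 3.11 mg/L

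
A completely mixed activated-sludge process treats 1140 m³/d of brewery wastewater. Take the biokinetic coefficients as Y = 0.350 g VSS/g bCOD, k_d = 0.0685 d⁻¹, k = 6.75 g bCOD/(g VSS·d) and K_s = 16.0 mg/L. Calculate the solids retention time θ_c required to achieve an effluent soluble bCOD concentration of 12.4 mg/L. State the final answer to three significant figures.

From 1/θ_c = Y·k·S/(K_s + S) − k_d: Y·k·S/(K_s+S) = 0.350 × 6.75 × 12.4 / (16.0 + 12.4) = 1.032 d⁻¹.
θ_c = 1/(μ − k_d) = 1/(1.032 − 0.0685) = 1/0.9630 = 1.038 d.

θ_c ≈ 1.04 d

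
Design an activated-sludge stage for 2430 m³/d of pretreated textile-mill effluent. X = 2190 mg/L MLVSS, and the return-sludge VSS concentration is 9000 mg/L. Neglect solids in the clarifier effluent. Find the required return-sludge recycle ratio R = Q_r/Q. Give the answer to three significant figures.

R ≈ 0.322

R = Q_r/Q = X/(X_r − X) = 2190 / (9000 − 2190) = 0.3216.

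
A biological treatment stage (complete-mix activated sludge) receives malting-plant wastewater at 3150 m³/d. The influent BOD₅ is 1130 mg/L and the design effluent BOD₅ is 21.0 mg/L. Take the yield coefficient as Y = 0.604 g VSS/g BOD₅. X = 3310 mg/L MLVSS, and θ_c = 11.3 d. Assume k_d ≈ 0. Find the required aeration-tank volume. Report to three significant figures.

V ≈ 7200 m³

Biomass mass balance (decay neglected): V·X = Y·Q·(S₀ − S)·θ_c, so V = 0.604 × 3150 × (1130 − 21.0) × 11.3 / 3310 = 7203 m³.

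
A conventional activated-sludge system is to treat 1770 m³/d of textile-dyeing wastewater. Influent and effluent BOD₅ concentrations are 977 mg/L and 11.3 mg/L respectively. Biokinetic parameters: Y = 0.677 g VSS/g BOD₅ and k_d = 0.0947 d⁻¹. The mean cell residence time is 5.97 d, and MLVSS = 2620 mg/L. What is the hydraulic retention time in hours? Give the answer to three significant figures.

τ ≈ 22.8 h

Rearranging the biomass balance for a CMAS with decay, V = Y·Q·ΔS·θ_c / [X·(1+k_d θ_c)] = 0.677 × 1770 × (977 − 11.3) × 5.97 / [2620 × (1 + 0.0947 × 5.97)] = 6.91×10^6 / 4101 = 1684 m³.
Hydraulic retention time τ = V/Q = 1684 / 1770 = 0.9517 d = 22.84 h.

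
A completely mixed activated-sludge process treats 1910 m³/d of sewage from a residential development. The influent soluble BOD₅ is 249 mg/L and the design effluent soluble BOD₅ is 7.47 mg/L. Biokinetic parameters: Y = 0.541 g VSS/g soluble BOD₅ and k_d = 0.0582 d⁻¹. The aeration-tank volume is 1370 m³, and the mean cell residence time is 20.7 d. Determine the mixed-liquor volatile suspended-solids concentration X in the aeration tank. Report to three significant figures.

X ≈ 1710 mg/L

From V·X·(1 + k_d·θ_c) = Y·Q·(S₀ − S)·θ_c: X = 0.541 × 1910 × (249 − 7.47) × 20.7 / [1370 × (1 + 0.0582 × 20.7)] = 1710 mg/L.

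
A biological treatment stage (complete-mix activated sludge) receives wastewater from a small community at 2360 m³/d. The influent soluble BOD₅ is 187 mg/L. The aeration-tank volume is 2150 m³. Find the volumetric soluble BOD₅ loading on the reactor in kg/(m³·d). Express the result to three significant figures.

L_v = Q S₀ / V = 2360 × 187 × 10⁻³ / 2150 = 0.2053 kg/(m³·d).

L_v ≈ 0.205 kg soluble BOD₅/(m³·d)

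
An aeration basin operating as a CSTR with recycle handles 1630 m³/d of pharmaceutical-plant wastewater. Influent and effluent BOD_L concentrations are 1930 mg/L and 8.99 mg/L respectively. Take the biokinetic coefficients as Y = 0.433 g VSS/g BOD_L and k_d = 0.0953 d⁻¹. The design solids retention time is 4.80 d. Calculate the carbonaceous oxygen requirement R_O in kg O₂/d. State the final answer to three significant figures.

R_O ≈ 1810 kg O₂/d

The observed yield is Y_obs = Y/(1 + k_d·θ_c) = 0.433 / (1 + 0.0953 × 4.80) = 0.433 / 1.457 = 0.2971 g VSS per g BOD_L removed.
ΔS = 1930 − 8.99 = 1921 mg/L, so the substrate removal rate is 1630 × 1921/1000 = 3131 kg BOD_L/d.
Net sludge production P_X = 0.2971 × 3131 = 930.3 kg VSS/d.
Carbonaceous O₂ demand = substrate oxidised − cell-mass equivalent = 3131 − 1.42 × 930.3 = 1810 kg O₂/d.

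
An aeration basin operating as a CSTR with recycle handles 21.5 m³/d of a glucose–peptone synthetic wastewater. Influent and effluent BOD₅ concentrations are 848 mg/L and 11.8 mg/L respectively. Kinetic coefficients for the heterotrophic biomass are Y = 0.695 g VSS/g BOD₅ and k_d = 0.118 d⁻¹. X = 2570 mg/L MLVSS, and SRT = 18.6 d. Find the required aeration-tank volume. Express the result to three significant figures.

V ≈ 28.3 m³

Steady-state biomass mass balance: V·X·(1 + k_d·θ_c) = Y·Q·(S₀ − S)·θ_c, so V = 0.695 × 21.5 × (848 − 11.8) × 18.6 / [2570 × (1 + 0.118 × 18.6)] = 2.32×10^5 / 8211 = 28.31 m³.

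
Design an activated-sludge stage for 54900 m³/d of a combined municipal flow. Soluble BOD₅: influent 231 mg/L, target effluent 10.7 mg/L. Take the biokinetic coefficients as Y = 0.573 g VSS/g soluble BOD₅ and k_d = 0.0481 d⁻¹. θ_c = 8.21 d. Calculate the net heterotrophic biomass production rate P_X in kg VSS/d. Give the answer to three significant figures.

P_X ≈ 4970 kg VSS/d

Y_obs = Y / (1 + k_d θ_c) = 0.573 / (1 + 0.0481 × 8.21) = 0.573 / 1.395 = 0.4108.
Mass of soluble BOD₅ removed per day: Q(S₀ − S) = 54900 × 220.3 g/m³ = 12094 kg/d.
P_X = Y_obs · Q(S₀ − S) = 0.4108 × 12094 = 4968 kg VSS/d.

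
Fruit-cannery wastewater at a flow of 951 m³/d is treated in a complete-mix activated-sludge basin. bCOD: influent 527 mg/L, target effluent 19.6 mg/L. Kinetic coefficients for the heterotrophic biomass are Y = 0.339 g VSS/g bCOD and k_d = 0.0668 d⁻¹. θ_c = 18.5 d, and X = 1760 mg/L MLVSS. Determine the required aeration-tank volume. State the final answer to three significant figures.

Steady-state biomass mass balance: V·X·(1 + k_d·θ_c) = Y·Q·(S₀ − S)·θ_c, so V = 0.339 × 951 × (527 − 19.6) × 18.5 / [1760 × (1 + 0.0668 × 18.5)] = 3.03×10^6 / 3935 = 769.1 m³.

V ≈ 769 m³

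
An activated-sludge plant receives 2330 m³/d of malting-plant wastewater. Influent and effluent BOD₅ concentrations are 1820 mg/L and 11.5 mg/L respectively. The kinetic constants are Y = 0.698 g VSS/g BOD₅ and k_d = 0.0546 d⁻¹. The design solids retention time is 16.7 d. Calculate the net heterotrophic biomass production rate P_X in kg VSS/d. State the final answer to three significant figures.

P_X ≈ 1540 kg VSS/d

Y_obs = Y / (1 + k_d θ_c) = 0.698 / (1 + 0.0546 × 16.7) = 0.698 / 1.912 = 0.3651.
Mass of BOD₅ removed per day: Q(S₀ − S) = 2330 × 1808 g/m³ = 4214 kg/d.
Net biomass production P_X = Y_obs × Q·(S₀ − S) = 0.3651 × 4214 = 1538 kg VSS/d.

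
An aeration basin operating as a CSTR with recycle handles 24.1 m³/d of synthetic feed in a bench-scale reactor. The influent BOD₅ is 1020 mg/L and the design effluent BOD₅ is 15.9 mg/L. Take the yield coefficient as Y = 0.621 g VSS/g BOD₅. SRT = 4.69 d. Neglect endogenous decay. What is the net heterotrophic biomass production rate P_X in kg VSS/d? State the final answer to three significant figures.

Since k_d ≈ 0, Y_obs = Y = 0.621 g VSS/g BOD₅.
Q·(S₀ − S) = 24.1 × (1020 − 15.9) × 10⁻³ = 24.20 kg/d removed.
P_X = Y_obs · Q(S₀ − S) = 0.6210 × 24.20 = 15.03 kg VSS/d.

P_X ≈ 15.0 kg VSS/d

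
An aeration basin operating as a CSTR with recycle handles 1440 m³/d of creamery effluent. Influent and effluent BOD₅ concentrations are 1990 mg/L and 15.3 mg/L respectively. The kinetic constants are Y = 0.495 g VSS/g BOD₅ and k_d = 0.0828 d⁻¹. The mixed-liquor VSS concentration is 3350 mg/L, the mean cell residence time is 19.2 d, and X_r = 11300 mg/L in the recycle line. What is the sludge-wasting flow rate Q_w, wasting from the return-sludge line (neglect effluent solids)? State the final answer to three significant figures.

Q_w ≈ 48.1 m³/d

Rearranging the biomass balance for a CMAS with decay, V = Y·Q·ΔS·θ_c / [X·(1+k_d θ_c)] = 0.495 × 1440 × (1990 − 15.3) × 19.2 / [3350 × (1 + 0.0828 × 19.2)] = 2.7×10^7 / 8676 = 3115 m³.
Wasting from the return line (neglecting effluent solids): Q_w = V·X / (θ_c·X_r) = 3115 × 3350 / (19.2 × 11300) = 48.10 m³/d.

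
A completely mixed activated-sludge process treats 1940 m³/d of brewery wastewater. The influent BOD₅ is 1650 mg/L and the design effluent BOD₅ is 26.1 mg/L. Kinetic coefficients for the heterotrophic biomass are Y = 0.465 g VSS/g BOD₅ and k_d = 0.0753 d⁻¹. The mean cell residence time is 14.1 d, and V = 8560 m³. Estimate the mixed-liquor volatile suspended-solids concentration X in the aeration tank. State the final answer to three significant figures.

X ≈ 1170 mg/L

X = Y·Q·ΔS·θ_c / [V·(1 + k_d θ_c)] = 0.465 × 1940 × (1650 − 26.1) × 14.1 / [8560 × (1 + 0.0753 × 14.1)] = 1170 mg/L.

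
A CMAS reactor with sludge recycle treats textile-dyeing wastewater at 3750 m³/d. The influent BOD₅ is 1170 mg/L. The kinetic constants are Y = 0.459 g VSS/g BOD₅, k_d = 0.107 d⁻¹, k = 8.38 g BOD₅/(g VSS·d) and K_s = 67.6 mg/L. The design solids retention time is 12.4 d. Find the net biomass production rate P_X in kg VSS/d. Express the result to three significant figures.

P_X ≈ 863 kg VSS/d

From the Monod/SRT balance for a CMAS, S = K_s·(1+k_d θ_c)/[θ_c·(Y k − k_d) − 1] = 67.6 × (1 + 0.107 × 12.4) / [12.4 × (0.459 × 8.38 − 0.107) − 1] = 157.3 / 45.37 = 3.467 mg/L.
Correct the yield for decay: Y_obs = Y/(1 + k_d θ_c) = 0.459 / (1 + 0.107 × 12.4) = 0.459 / 2.327 = 0.1973.
Substrate removed = Q·(S₀ − S) = 3750 m³/d × (1170 − 3.47) g/m³ = 4.37×10^6 g/d = 4374 kg/d.
Net biomass production P_X = Y_obs × Q·(S₀ − S) = 0.1973 × 4374 = 862.9 kg VSS/d.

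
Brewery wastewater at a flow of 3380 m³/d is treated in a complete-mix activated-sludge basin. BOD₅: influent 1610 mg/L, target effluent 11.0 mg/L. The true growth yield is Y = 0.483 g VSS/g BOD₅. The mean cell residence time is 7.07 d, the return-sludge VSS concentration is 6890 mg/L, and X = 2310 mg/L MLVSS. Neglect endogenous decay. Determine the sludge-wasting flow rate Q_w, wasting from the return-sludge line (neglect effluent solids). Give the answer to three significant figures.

Q_w ≈ 379 m³/d

With k_d = 0 the design equation reduces to V = Y Q (S₀−S) θ_c / X = 0.483 × 3380 × (1610 − 11.0) × 7.07 / 2310 = 7990 m³.
Wasting from the return line (neglecting effluent solids): Q_w = V·X / (θ_c·X_r) = 7990 × 2310 / (7.07 × 6890) = 378.9 m³/d.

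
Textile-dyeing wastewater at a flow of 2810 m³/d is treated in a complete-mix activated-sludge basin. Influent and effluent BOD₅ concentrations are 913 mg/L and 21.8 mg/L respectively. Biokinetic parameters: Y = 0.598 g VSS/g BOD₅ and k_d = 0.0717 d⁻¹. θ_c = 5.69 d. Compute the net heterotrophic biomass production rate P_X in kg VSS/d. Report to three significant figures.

The observed yield is Y_obs = Y/(1 + k_d·θ_c) = 0.598 / (1 + 0.0717 × 5.69) = 0.598 / 1.408 = 0.4247 g VSS per g BOD₅ removed.
Mass of BOD₅ removed per day: Q(S₀ − S) = 2810 × 891.2 g/m³ = 2504 kg/d.
Biomass produced: P_X = Y_obs·Q·ΔS = 0.4247 × 2504 ≈ 1064 kg VSS/d.

P_X ≈ 1060 kg VSS/d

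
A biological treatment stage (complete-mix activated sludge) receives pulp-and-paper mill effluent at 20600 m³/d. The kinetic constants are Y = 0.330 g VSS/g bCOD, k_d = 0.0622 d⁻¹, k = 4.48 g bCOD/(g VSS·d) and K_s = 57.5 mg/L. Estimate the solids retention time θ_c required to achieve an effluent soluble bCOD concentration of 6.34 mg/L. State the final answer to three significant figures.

θ_c ≈ 11.8 d

Specific growth rate at S = 6.34 mg/L: μ = YkS/(K_s+S) = 0.330·4.48·6.34/(57.5+6.34) = 0.1468 d⁻¹.
Then 1/θ_c = μ − k_d = 0.1468 − 0.0622 = 0.08462 d⁻¹, giving θ_c = 11.82 d.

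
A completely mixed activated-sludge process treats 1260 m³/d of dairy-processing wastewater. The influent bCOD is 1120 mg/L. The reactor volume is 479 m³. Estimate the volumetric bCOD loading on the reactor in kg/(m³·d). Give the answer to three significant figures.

L_v ≈ 2.95 kg bCOD/(m³·d)

Applied bCOD load per unit volume = Q·S₀/V = (1260 × 1120/1000)/479.0 = 2.946 kg bCOD·m⁻³·d⁻¹.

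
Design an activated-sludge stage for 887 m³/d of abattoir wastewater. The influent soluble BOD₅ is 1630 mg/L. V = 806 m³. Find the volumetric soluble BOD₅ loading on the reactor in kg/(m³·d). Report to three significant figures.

L_v ≈ 1.79 kg soluble BOD₅/(m³·d)

L_v = Q S₀ / V = 887 × 1630 × 10⁻³ / 806.0 = 1.794 kg/(m³·d).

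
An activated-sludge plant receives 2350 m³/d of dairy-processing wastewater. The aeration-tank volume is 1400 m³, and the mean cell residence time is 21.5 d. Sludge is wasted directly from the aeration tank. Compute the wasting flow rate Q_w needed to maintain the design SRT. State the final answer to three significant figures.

For wasting at MLVSS concentration, Q_w = V/θ_c = 1400/21.5 = 65.12 m³/d.

Q_w ≈ 65.1 m³/d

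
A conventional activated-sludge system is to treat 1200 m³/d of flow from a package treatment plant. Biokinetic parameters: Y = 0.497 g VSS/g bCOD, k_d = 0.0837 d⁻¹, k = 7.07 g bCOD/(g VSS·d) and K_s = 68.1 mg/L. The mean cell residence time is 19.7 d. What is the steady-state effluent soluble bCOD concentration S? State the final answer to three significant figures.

From the Monod/SRT balance for a CMAS, S = K_s·(1+k_d θ_c)/[θ_c·(Y k − k_d) − 1] = 68.1 × (1 + 0.0837 × 19.7) / [19.7 × (0.497 × 7.07 − 0.0837) − 1] = 180.4 / 66.57 = 2.710 mg/L.

S ≈ 2.71 mg/L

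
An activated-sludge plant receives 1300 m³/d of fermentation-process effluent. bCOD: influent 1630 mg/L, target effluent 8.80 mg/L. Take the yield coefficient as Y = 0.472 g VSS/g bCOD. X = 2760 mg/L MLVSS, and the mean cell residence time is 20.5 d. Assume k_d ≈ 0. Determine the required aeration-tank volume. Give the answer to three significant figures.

With k_d = 0 the design equation reduces to V = Y Q (S₀−S) θ_c / X = 0.472 × 1300 × (1630 − 8.80) × 20.5 / 2760 = 7389 m³.

V ≈ 7390 m³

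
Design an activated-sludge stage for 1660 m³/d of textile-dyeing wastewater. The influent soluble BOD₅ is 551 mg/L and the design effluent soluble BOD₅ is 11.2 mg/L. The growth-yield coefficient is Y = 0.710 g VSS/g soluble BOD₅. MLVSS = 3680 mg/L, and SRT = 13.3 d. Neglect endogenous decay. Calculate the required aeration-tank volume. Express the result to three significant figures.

With k_d = 0 the design equation reduces to V = Y Q (S₀−S) θ_c / X = 0.710 × 1660 × (551 − 11.2) × 13.3 / 3680 = 2299 m³.

V ≈ 2300 m³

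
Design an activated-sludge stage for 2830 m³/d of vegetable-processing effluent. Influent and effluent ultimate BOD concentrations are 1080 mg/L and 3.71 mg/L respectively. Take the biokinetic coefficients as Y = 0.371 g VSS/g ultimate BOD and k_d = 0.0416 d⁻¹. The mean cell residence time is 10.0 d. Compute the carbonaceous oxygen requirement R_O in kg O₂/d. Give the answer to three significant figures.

R_O ≈ 1910 kg O₂/d

Correct the yield for decay: Y_obs = Y/(1 + k_d θ_c) = 0.371 / (1 + 0.0416 × 10.0) = 0.371 / 1.416 = 0.2620.
Mass of ultimate BOD removed per day: Q(S₀ − S) = 2830 × 1076 g/m³ = 3046 kg/d.
Biomass synthesised: P_X = Y_obs × 3046 = 798.0 kg VSS/d.
R_O = Q·ΔS − 1.42 P_X = 3046 − 1133 = 1913 kg O₂/d.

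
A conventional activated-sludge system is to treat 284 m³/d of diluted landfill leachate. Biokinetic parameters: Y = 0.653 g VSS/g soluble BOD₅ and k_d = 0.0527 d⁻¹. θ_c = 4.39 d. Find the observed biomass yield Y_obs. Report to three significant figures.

Y_obs ≈ 0.530 g VSS/g soluble BOD₅

Observed yield with endogenous decay: Y_obs = Y / (1 + k_d·θ_c) = 0.653 / (1 + 0.0527 × 4.39) = 0.653 / 1.231 = 0.5303 g VSS/g soluble BOD₅.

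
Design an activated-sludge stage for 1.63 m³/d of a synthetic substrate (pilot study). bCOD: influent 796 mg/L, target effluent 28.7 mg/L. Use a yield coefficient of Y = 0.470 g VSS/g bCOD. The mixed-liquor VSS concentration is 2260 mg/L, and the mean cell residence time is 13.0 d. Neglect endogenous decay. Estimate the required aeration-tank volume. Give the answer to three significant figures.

V·X = Y·Q·ΔS·θ_c gives V = 0.470 × 1.63 × (796 − 28.7) × 13.0 / 2260 = 3.381 m³.

V ≈ 3.38 m³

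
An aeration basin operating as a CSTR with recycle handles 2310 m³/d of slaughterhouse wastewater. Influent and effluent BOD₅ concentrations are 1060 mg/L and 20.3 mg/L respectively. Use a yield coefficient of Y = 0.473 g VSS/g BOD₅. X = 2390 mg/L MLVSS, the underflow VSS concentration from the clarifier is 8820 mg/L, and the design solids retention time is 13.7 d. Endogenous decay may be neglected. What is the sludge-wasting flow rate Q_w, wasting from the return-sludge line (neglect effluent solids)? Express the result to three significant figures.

Q_w ≈ 129 m³/d

V·X = Y·Q·ΔS·θ_c gives V = 0.473 × 2310 × (1060 − 20.3) × 13.7 / 2390 = 6512 m³.
Wasting from the return line (neglecting effluent solids): Q_w = V·X / (θ_c·X_r) = 6512 × 2390 / (13.7 × 8820) = 128.8 m³/d.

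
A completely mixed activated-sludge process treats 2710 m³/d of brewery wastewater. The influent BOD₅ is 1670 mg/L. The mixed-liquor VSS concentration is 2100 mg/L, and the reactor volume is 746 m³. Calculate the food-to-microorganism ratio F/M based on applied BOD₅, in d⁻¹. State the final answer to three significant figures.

F/M = applied load / biomass = Q·S₀/(V·X) = 2710 × 1670 / (746.0 × 2100) = 2.889 d⁻¹.

F/M ≈ 2.89 d⁻¹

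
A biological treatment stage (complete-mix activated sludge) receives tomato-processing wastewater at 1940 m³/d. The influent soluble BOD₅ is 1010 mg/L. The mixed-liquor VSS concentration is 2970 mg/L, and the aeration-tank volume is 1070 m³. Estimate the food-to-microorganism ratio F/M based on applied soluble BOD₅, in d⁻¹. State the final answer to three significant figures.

Food-to-microorganism ratio F/M = Q S₀ / (V X) = 1940 × 1010 / (1070 × 2970) = 0.6166 d⁻¹.

F/M ≈ 0.617 d⁻¹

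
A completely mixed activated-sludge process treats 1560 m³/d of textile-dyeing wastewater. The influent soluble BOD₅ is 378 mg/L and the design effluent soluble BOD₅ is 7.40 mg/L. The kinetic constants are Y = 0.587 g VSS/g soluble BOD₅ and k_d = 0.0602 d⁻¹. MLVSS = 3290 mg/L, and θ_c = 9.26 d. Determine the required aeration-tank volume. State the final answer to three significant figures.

From the SRT design equation V = Y Q (S₀−S) θ_c / [X (1 + k_d θ_c)] = 0.587 × 1560 × (378 − 7.40) × 9.26 / [3290 × (1 + 0.0602 × 9.26)] = 3.14×10^6 / 5124 = 613.3 m³.

V ≈ 613 m³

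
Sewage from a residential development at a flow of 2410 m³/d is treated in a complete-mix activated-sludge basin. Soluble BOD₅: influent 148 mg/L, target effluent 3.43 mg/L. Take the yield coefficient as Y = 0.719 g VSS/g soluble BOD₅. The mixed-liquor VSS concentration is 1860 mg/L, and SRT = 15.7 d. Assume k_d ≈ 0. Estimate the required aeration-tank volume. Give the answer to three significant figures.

V ≈ 2110 m³

With k_d = 0 the design equation reduces to V = Y Q (S₀−S) θ_c / X = 0.719 × 2410 × (148 − 3.43) × 15.7 / 1860 = 2115 m³.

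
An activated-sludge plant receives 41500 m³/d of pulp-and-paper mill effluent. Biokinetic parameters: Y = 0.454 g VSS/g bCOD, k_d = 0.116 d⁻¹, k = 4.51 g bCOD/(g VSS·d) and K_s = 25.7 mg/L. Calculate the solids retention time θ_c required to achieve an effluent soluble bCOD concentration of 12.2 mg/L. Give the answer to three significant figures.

θ_c ≈ 1.84 d

At the target effluent, Y k S/(K_s+S) = 0.454×4.51×12.2/37.90 = 0.6591 d⁻¹.
1/θ_c = 0.6591 − 0.116 = 0.5431 d⁻¹, so θ_c = 1.841 d.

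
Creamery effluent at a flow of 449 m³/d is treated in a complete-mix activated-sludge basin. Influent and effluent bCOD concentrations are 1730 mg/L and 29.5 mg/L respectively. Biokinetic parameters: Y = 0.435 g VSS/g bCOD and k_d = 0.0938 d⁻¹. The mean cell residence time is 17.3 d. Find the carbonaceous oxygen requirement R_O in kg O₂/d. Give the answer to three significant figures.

Correct the yield for decay: Y_obs = Y/(1 + k_d θ_c) = 0.435 / (1 + 0.0938 × 17.3) = 0.435 / 2.623 = 0.1659.
ΔS = 1730 − 29.5 = 1700 mg/L, so the substrate removal rate is 449 × 1700/1000 = 763.5 kg bCOD/d.
P_X = Y_obs·Q·(S₀ − S) = 0.1659 × 763.5 = 126.6 kg VSS/d.
R_O = Q·(S₀ − S) − 1.42·P_X = 763.5 − 1.42 × 126.6 = 583.7 kg O₂/d.

R_O ≈ 584 kg O₂/d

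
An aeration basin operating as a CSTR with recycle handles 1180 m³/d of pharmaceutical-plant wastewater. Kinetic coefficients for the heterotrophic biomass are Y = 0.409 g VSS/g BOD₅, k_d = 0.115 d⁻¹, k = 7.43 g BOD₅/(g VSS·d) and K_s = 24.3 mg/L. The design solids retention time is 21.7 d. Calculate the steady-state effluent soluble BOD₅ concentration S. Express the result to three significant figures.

S ≈ 1.36 mg/L

For a completely mixed reactor with recycle the Lawrence–McCarty relation gives S = K_s·(1 + k_d·θ_c) / [θ_c·(Y·k − k_d) − 1] = 24.3 × (1 + 0.115 × 21.7) / [21.7 × (0.409 × 7.43 − 0.115) − 1] = 84.94 / 62.45 = 1.360 mg/L.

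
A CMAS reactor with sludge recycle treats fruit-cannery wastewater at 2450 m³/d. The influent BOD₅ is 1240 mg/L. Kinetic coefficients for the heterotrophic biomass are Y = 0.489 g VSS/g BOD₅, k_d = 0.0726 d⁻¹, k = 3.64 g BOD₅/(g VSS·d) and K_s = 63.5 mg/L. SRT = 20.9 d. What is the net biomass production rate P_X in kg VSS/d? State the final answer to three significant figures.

P_X ≈ 588 kg VSS/d

For a completely mixed reactor with recycle the Lawrence–McCarty relation gives S = K_s·(1 + k_d·θ_c) / [θ_c·(Y·k − k_d) − 1] = 63.5 × (1 + 0.0726 × 20.9) / [20.9 × (0.489 × 3.64 − 0.0726) − 1] = 159.9 / 34.68 = 4.609 mg/L.
Correct the yield for decay: Y_obs = Y/(1 + k_d θ_c) = 0.489 / (1 + 0.0726 × 20.9) = 0.489 / 2.517 = 0.1943.
Q·(S₀ − S) = 2450 × (1240 − 4.61) × 10⁻³ = 3027 kg/d removed.
So the net sludge growth is P_X = 0.1943 × 3027 = 587.9 kg VSS/d.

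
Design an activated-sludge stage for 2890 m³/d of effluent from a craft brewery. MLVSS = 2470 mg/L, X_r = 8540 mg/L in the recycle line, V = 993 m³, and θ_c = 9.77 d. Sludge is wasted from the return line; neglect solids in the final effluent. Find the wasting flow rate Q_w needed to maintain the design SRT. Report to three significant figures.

Q_w ≈ 29.4 m³/d

Q_w = (V·X)/(θ_c X_r) = 993.0 × 2470 / (9.77 × 8540) = 29.40 m³/d.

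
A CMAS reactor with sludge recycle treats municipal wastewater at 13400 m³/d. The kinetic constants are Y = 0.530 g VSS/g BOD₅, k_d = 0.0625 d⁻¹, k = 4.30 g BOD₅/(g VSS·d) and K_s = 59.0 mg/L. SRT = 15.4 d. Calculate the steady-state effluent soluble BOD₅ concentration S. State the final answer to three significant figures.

Effluent substrate depends only on kinetics and SRT: S = K_s(1 + k_d θ_c) / [θ_c(Yk − k_d) − 1] = 59.0 × (1 + 0.0625 × 15.4) / [15.4 × (0.530 × 4.30 − 0.0625) − 1] = 115.8 / 33.13 = 3.495 mg/L.

S ≈ 3.49 mg/L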